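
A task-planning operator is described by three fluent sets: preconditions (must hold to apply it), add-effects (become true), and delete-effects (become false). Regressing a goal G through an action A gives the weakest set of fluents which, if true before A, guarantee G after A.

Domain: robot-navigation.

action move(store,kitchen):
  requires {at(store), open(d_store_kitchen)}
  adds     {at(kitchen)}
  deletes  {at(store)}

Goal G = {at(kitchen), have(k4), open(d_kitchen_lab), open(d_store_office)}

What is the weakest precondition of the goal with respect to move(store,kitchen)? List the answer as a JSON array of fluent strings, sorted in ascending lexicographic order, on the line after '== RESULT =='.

Compute (G \ add) ∪ pre:
  G ∩ del = {}  (empty — regression defined)
  G \ add = {at(kitchen), have(k4), open(d_kitchen_lab), open(d_store_office)} \ {at(kitchen)} = {have(k4), open(d_kitchen_lab), open(d_store_office)}
  ∪ pre   = {have(k4), open(d_kitchen_lab), open(d_store_office)} ∪ {at(store), open(d_store_kitchen)}
          = {at(store), have(k4), open(d_kitchen_lab), open(d_store_kitchen), open(d_store_office)}

== RESULT ==
["at(store)", "have(k4)", "open(d_kitchen_lab)", "open(d_store_kitchen)", "open(d_store_office)"]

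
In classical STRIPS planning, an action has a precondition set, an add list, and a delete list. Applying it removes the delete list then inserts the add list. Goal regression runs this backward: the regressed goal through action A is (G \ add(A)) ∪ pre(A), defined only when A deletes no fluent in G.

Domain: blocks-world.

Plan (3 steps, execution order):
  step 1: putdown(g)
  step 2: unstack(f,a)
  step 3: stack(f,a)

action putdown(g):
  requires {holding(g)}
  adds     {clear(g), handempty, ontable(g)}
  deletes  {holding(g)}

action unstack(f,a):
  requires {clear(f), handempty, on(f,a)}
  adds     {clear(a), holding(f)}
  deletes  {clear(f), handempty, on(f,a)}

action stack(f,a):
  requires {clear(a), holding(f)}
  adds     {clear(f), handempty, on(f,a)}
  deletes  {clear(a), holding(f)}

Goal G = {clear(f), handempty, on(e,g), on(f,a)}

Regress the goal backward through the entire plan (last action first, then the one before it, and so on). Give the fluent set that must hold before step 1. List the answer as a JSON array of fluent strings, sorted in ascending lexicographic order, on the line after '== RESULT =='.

Regress step by step:
  through step 3 (stack(f,a)): drop {clear(f), handempty, on(f,a)}, keep {on(e,g)}, require {clear(a), holding(f)}
    → {clear(a), holding(f), on(e,g)}
  through step 2 (unstack(f,a)): drop {clear(a), holding(f)}, keep {on(e,g)}, require {clear(f), handempty, on(f,a)}
    → {clear(f), handempty, on(e,g), on(f,a)}
  through step 1 (putdown(g)): drop {handempty}, keep {clear(f), on(e,g), on(f,a)}, require {holding(g)}
    → {clear(f), holding(g), on(e,g), on(f,a)}

== RESULT ==
["clear(f)", "holding(g)", "on(e,g)", "on(f,a)"]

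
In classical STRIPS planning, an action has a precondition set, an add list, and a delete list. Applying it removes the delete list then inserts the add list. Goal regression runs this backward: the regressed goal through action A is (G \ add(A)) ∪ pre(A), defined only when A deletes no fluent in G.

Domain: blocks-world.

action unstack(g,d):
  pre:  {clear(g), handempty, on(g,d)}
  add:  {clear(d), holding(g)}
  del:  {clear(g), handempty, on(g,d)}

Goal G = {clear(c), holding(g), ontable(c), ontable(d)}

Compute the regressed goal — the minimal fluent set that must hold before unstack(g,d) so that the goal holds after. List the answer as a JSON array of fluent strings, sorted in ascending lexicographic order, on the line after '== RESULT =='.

Compute (G \ add) ∪ pre:
  G ∩ del = {}  (empty — regression defined)
  G \ add = {clear(c), holding(g), ontable(c), ontable(d)} \ {clear(d), holding(g)} = {clear(c), ontable(c), ontable(d)}
  ∪ pre   = {clear(c), ontable(c), ontable(d)} ∪ {clear(g), handempty, on(g,d)}
          = {clear(c), clear(g), handempty, on(g,d), ontable(c), ontable(d)}

== RESULT ==
["clear(c)", "clear(g)", "handempty", "on(g,d)", "ontable(c)", "ontable(d)"]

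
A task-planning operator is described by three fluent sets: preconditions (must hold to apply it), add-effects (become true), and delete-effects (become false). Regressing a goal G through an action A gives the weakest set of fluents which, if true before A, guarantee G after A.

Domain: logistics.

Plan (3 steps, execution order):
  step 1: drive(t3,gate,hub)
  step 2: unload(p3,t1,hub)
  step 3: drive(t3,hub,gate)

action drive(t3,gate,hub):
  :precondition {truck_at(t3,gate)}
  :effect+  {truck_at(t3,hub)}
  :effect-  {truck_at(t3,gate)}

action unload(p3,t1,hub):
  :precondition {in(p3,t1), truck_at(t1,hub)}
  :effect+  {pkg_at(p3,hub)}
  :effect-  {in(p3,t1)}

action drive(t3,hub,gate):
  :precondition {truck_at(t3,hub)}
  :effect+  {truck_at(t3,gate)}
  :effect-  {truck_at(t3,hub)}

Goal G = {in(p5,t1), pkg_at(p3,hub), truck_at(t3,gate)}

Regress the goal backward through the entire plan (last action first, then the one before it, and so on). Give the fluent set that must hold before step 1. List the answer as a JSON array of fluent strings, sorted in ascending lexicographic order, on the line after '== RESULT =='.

Regress step by step:
  through step 3 (drive(t3,hub,gate)): drop {truck_at(t3,gate)}, keep {in(p5,t1), pkg_at(p3,hub)}, require {truck_at(t3,hub)}
    → {in(p5,t1), pkg_at(p3,hub), truck_at(t3,hub)}
  through step 2 (unload(p3,t1,hub)): drop {pkg_at(p3,hub)}, keep {in(p5,t1), truck_at(t3,hub)}, require {in(p3,t1), truck_at(t1,hub)}
    → {in(p3,t1), in(p5,t1), truck_at(t1,hub), truck_at(t3,hub)}
  through step 1 (drive(t3,gate,hub)): drop {truck_at(t3,hub)}, keep {in(p3,t1), in(p5,t1), truck_at(t1,hub)}, require {truck_at(t3,gate)}
    → {in(p3,t1), in(p5,t1), truck_at(t1,hub), truck_at(t3,gate)}

== RESULT ==
["in(p3,t1)", "in(p5,t1)", "truck_at(t1,hub)", "truck_at(t3,gate)"]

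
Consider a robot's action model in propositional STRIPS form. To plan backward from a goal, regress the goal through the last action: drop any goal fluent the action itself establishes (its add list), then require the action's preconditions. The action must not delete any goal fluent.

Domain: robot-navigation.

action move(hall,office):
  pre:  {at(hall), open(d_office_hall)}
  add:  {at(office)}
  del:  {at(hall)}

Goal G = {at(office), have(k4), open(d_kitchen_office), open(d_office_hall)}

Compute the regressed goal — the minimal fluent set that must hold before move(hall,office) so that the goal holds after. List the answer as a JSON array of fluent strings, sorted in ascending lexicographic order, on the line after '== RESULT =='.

Regress:
  G ∩ del = {}  (empty — regression defined)
  G \ add = {at(office), have(k4), open(d_kitchen_office), open(d_office_hall)} \ {at(office)} = {have(k4), open(d_kitchen_office), open(d_office_hall)}
  ∪ pre   = {have(k4), open(d_kitchen_office), open(d_office_hall)} ∪ {at(hall), open(d_office_hall)}
          = {at(hall), have(k4), open(d_kitchen_office), open(d_office_hall)}

== RESULT ==
["at(hall)", "have(k4)", "open(d_kitchen_office)", "open(d_office_hall)"]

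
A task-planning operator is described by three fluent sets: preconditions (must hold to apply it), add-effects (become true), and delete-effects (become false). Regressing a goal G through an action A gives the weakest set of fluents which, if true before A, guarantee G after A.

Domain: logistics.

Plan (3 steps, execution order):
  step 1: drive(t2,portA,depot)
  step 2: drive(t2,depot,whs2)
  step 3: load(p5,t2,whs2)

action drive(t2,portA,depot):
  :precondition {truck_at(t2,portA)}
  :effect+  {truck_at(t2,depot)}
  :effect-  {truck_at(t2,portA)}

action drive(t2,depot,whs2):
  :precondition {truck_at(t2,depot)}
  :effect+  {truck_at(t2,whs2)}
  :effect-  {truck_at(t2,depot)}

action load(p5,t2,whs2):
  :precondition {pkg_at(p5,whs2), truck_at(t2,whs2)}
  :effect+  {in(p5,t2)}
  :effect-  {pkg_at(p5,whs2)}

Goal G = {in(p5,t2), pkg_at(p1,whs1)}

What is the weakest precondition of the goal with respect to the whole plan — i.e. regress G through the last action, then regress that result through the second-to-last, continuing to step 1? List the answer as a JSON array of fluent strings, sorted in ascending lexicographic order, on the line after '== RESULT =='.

Regress step by step:
  through step 3 (load(p5,t2,whs2)): drop {in(p5,t2)}, keep {pkg_at(p1,whs1)}, require {pkg_at(p5,whs2), truck_at(t2,whs2)}
    → {pkg_at(p1,whs1), pkg_at(p5,whs2), truck_at(t2,whs2)}
  through step 2 (drive(t2,depot,whs2)): drop {truck_at(t2,whs2)}, keep {pkg_at(p1,whs1), pkg_at(p5,whs2)}, require {truck_at(t2,depot)}
    → {pkg_at(p1,whs1), pkg_at(p5,whs2), truck_at(t2,depot)}
  through step 1 (drive(t2,portA,depot)): drop {truck_at(t2,depot)}, keep {pkg_at(p1,whs1), pkg_at(p5,whs2)}, require {truck_at(t2,portA)}
    → {pkg_at(p1,whs1), pkg_at(p5,whs2), truck_at(t2,portA)}

== RESULT ==
["pkg_at(p1,whs1)", "pkg_at(p5,whs2)", "truck_at(t2,portA)"]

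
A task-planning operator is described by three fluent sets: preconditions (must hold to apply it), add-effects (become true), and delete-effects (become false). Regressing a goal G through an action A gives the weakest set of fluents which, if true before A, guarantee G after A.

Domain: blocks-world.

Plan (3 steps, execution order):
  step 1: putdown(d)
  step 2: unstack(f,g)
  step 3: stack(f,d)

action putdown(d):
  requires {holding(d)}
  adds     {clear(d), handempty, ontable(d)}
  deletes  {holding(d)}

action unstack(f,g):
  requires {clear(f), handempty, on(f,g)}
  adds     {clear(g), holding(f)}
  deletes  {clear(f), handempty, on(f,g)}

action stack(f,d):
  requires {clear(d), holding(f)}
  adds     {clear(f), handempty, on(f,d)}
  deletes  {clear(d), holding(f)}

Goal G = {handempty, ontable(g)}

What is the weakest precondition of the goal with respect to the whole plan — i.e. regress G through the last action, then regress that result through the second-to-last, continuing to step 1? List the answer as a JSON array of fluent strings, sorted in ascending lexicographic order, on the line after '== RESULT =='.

Work backward from the goal:
  through step 3 (stack(f,d)): drop {handempty}, keep {ontable(g)}, require {clear(d), holding(f)}
    → {clear(d), holding(f), ontable(g)}
  through step 2 (unstack(f,g)): drop {holding(f)}, keep {clear(d), ontable(g)}, require {clear(f), handempty, on(f,g)}
    → {clear(d), clear(f), handempty, on(f,g), ontable(g)}
  through step 1 (putdown(d)): drop {clear(d), handempty}, keep {clear(f), on(f,g), ontable(g)}, require {holding(d)}
    → {clear(f), holding(d), on(f,g), ontable(g)}

== RESULT ==
["clear(f)", "holding(d)", "on(f,g)", "ontable(g)"]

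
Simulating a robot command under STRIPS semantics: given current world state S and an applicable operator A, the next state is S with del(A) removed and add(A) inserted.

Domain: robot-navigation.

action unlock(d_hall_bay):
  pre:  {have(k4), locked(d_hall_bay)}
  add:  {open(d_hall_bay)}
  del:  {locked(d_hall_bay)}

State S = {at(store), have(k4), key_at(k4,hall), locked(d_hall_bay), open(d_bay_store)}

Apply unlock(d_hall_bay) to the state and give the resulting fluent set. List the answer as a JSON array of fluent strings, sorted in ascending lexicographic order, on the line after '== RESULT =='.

Progress:
  pre ⊆ S: {have(k4), locked(d_hall_bay)} ⊆ S  — applicable
  S \ del = {at(store), have(k4), key_at(k4,hall), open(d_bay_store)}
  ∪ add   = {at(store), have(k4), key_at(k4,hall), open(d_bay_store), open(d_hall_bay)}

== RESULT ==
["at(store)", "have(k4)", "key_at(k4,hall)", "open(d_bay_store)", "open(d_hall_bay)"]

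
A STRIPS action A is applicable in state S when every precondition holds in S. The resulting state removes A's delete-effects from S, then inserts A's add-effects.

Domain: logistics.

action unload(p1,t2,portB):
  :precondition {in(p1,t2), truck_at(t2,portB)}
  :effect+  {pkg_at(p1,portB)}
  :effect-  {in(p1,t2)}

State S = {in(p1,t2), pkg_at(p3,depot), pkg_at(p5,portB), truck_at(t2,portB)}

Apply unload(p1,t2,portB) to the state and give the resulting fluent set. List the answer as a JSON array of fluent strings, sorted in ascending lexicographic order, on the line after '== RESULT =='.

Progress:
  pre ⊆ S: {in(p1,t2), truck_at(t2,portB)} ⊆ S  — applicable
  S \ del = {pkg_at(p3,depot), pkg_at(p5,portB), truck_at(t2,portB)}
  ∪ add   = {pkg_at(p1,portB), pkg_at(p3,depot), pkg_at(p5,portB), truck_at(t2,portB)}

== RESULT ==
["pkg_at(p1,portB)", "pkg_at(p3,depot)", "pkg_at(p5,portB)", "truck_at(t2,portB)"]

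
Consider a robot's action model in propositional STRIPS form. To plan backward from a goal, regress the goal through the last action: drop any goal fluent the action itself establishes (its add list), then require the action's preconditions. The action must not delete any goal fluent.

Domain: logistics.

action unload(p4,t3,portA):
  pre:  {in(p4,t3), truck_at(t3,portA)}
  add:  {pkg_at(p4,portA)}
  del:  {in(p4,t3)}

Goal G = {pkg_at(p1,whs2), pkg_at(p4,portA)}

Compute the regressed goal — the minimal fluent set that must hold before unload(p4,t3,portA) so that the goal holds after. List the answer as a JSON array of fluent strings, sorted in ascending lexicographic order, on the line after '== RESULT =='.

Regress:
  G ∩ del = {}  (empty — regression defined)
  G \ add = {pkg_at(p1,whs2), pkg_at(p4,portA)} \ {pkg_at(p4,portA)} = {pkg_at(p1,whs2)}
  ∪ pre   = {pkg_at(p1,whs2)} ∪ {in(p4,t3), truck_at(t3,portA)}
          = {in(p4,t3), pkg_at(p1,whs2), truck_at(t3,portA)}

== RESULT ==
["in(p4,t3)", "pkg_at(p1,whs2)", "truck_at(t3,portA)"]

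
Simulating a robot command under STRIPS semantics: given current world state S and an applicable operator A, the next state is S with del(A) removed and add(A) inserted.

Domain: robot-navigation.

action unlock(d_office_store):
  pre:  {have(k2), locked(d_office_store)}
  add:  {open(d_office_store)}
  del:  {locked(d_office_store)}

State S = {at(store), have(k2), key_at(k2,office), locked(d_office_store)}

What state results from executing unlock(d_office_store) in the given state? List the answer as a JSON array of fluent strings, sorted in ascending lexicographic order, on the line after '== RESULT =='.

Compute (S \ del) ∪ add:
  pre ⊆ S: {have(k2), locked(d_office_store)} ⊆ S  — applicable
  S \ del = {at(store), have(k2), key_at(k2,office)}
  ∪ add   = {at(store), have(k2), key_at(k2,office), open(d_office_store)}

== RESULT ==
["at(store)", "have(k2)", "key_at(k2,office)", "open(d_office_store)"]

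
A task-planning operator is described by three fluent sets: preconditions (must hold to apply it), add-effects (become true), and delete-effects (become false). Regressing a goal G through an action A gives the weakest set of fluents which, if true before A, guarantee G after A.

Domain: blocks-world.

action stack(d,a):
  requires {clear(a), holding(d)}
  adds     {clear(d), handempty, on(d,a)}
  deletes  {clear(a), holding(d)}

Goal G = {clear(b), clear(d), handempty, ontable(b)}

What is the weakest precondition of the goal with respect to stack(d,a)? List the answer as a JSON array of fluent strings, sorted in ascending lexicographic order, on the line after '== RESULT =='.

Compute (G \ add) ∪ pre:
  G ∩ del = {}  (empty — regression defined)
  G \ add = {clear(b), clear(d), handempty, ontable(b)} \ {clear(d), handempty, on(d,a)} = {clear(b), ontable(b)}
  ∪ pre   = {clear(b), ontable(b)} ∪ {clear(a), holding(d)}
          = {clear(a), clear(b), holding(d), ontable(b)}

== RESULT ==
["clear(a)", "clear(b)", "holding(d)", "ontable(b)"]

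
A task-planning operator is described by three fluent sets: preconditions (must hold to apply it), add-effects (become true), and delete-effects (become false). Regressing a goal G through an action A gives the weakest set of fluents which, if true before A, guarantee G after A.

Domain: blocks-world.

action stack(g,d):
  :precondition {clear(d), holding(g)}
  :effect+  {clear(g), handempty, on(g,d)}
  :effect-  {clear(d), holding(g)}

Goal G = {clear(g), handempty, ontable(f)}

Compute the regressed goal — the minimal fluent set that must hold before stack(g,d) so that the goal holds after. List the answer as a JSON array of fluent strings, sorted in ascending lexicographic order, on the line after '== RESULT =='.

Regress:
  G ∩ del = {}  (empty — regression defined)
  G \ add = {clear(g), handempty, ontable(f)} \ {clear(g), handempty, on(g,d)} = {ontable(f)}
  ∪ pre   = {ontable(f)} ∪ {clear(d), holding(g)}
          = {clear(d), holding(g), ontable(f)}

== RESULT ==
["clear(d)", "holding(g)", "ontable(f)"]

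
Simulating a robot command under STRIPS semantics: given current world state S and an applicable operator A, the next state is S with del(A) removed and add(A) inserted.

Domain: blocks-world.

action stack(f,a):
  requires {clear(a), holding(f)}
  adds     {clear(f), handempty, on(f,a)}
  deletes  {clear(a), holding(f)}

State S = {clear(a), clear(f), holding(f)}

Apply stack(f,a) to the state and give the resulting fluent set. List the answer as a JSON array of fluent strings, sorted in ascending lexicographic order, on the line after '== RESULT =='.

Compute (S \ del) ∪ add:
  pre ⊆ S: {clear(a), holding(f)} ⊆ S  — applicable
  S \ del = {clear(f)}
  ∪ add   = {clear(f), handempty, on(f,a)}

== RESULT ==
["clear(f)", "handempty", "on(f,a)"]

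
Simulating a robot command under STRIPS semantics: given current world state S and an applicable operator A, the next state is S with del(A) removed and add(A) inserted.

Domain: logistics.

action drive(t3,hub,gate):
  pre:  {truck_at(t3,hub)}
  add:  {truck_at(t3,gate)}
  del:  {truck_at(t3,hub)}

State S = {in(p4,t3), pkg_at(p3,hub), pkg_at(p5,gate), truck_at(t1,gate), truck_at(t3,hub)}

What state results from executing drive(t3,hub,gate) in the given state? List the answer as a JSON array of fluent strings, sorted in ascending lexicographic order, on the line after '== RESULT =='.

Compute (S \ del) ∪ add:
  pre ⊆ S: {truck_at(t3,hub)} ⊆ S  — applicable
  S \ del = {in(p4,t3), pkg_at(p3,hub), pkg_at(p5,gate), truck_at(t1,gate)}
  ∪ add   = {in(p4,t3), pkg_at(p3,hub), pkg_at(p5,gate), truck_at(t1,gate), truck_at(t3,gate)}

== RESULT ==
["in(p4,t3)", "pkg_at(p3,hub)", "pkg_at(p5,gate)", "truck_at(t1,gate)", "truck_at(t3,gate)"]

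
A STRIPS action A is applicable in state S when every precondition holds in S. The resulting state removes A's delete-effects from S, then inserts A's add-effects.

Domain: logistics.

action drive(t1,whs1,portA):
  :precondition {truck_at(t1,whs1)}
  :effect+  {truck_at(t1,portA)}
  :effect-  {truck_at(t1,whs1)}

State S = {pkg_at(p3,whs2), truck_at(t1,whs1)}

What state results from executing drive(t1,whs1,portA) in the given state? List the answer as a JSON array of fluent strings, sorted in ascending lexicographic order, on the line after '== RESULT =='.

Progress:
  pre ⊆ S: {truck_at(t1,whs1)} ⊆ S  — applicable
  S \ del = {pkg_at(p3,whs2)}
  ∪ add   = {pkg_at(p3,whs2), truck_at(t1,portA)}

== RESULT ==
["pkg_at(p3,whs2)", "truck_at(t1,portA)"]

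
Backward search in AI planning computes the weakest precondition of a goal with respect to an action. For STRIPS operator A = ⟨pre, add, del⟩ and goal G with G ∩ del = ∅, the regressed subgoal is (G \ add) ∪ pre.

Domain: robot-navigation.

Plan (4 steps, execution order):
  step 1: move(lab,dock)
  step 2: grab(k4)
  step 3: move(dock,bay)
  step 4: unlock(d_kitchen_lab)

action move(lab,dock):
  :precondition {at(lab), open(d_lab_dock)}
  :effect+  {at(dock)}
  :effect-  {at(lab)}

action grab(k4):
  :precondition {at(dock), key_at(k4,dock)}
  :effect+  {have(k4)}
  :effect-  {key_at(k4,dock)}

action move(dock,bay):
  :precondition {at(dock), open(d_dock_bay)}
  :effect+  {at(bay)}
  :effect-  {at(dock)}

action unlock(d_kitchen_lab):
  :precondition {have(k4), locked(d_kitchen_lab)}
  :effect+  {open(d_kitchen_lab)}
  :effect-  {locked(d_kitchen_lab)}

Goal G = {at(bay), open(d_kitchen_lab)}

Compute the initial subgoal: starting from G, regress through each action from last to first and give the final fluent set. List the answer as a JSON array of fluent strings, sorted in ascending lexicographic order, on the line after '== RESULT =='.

Work backward from the goal:
  through step 4 (unlock(d_kitchen_lab)): drop {open(d_kitchen_lab)}, keep {at(bay)}, require {have(k4), locked(d_kitchen_lab)}
    → {at(bay), have(k4), locked(d_kitchen_lab)}
  through step 3 (move(dock,bay)): drop {at(bay)}, keep {have(k4), locked(d_kitchen_lab)}, require {at(dock), open(d_dock_bay)}
    → {at(dock), have(k4), locked(d_kitchen_lab), open(d_dock_bay)}
  through step 2 (grab(k4)): drop {have(k4)}, keep {at(dock), locked(d_kitchen_lab), open(d_dock_bay)}, require {at(dock), key_at(k4,dock)}
    → {at(dock), key_at(k4,dock), locked(d_kitchen_lab), open(d_dock_bay)}
  through step 1 (move(lab,dock)): drop {at(dock)}, keep {key_at(k4,dock), locked(d_kitchen_lab), open(d_dock_bay)}, require {at(lab), open(d_lab_dock)}
    → {at(lab), key_at(k4,dock), locked(d_kitchen_lab), open(d_dock_bay), open(d_lab_dock)}

== RESULT ==
["at(lab)", "key_at(k4,dock)", "locked(d_kitchen_lab)", "open(d_dock_bay)", "open(d_lab_dock)"]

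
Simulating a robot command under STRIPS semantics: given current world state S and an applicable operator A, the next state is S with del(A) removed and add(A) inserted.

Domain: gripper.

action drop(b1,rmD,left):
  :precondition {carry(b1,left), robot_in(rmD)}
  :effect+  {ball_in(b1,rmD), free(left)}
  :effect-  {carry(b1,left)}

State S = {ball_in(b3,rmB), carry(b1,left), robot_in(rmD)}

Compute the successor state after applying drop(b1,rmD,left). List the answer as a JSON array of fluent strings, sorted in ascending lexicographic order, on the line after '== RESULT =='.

Progress:
  pre ⊆ S: {carry(b1,left), robot_in(rmD)} ⊆ S  — applicable
  S \ del = {ball_in(b3,rmB), robot_in(rmD)}
  ∪ add   = {ball_in(b1,rmD), ball_in(b3,rmB), free(left), robot_in(rmD)}

== RESULT ==
["ball_in(b1,rmD)", "ball_in(b3,rmB)", "free(left)", "robot_in(rmD)"]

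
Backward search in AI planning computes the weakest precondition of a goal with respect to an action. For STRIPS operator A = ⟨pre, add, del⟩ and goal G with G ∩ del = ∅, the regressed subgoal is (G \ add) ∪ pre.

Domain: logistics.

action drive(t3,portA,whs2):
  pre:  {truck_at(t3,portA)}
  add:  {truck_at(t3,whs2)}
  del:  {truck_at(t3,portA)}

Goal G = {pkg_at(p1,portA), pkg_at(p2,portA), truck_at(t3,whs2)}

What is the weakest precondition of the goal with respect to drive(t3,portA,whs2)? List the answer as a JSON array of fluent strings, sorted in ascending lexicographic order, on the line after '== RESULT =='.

Regress:
  G ∩ del = {}  (empty — regression defined)
  G \ add = {pkg_at(p1,portA), pkg_at(p2,portA), truck_at(t3,whs2)} \ {truck_at(t3,whs2)} = {pkg_at(p1,portA), pkg_at(p2,portA)}
  ∪ pre   = {pkg_at(p1,portA), pkg_at(p2,portA)} ∪ {truck_at(t3,portA)}
          = {pkg_at(p1,portA), pkg_at(p2,portA), truck_at(t3,portA)}

== RESULT ==
["pkg_at(p1,portA)", "pkg_at(p2,portA)", "truck_at(t3,portA)"]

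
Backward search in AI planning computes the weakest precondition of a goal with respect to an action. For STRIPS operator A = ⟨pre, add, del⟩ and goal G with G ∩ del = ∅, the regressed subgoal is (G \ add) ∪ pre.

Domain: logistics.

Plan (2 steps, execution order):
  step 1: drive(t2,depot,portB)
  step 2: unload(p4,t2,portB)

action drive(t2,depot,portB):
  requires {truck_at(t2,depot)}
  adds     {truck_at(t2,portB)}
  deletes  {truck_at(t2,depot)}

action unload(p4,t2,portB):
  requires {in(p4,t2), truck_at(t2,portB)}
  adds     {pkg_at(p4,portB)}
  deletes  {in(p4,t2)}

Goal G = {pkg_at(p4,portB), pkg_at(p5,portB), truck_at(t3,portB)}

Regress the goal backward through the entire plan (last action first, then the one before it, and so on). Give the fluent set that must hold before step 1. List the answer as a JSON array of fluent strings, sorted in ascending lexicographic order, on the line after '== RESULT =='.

Work backward from the goal:
  through step 2 (unload(p4,t2,portB)): drop {pkg_at(p4,portB)}, keep {pkg_at(p5,portB), truck_at(t3,portB)}, require {in(p4,t2), truck_at(t2,portB)}
    → {in(p4,t2), pkg_at(p5,portB), truck_at(t2,portB), truck_at(t3,portB)}
  through step 1 (drive(t2,depot,portB)): drop {truck_at(t2,portB)}, keep {in(p4,t2), pkg_at(p5,portB), truck_at(t3,portB)}, require {truck_at(t2,depot)}
    → {in(p4,t2), pkg_at(p5,portB), truck_at(t2,depot), truck_at(t3,portB)}

== RESULT ==
["in(p4,t2)", "pkg_at(p5,portB)", "truck_at(t2,depot)", "truck_at(t3,portB)"]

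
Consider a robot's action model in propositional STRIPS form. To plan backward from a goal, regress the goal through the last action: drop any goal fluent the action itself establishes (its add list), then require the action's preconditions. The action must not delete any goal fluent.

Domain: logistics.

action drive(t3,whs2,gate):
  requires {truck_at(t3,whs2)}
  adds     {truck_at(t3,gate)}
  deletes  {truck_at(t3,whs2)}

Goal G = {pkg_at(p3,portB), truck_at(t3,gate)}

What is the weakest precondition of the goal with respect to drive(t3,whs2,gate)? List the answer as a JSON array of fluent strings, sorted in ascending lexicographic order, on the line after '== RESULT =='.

Compute (G \ add) ∪ pre:
  G ∩ del = {}  (empty — regression defined)
  G \ add = {pkg_at(p3,portB), truck_at(t3,gate)} \ {truck_at(t3,gate)} = {pkg_at(p3,portB)}
  ∪ pre   = {pkg_at(p3,portB)} ∪ {truck_at(t3,whs2)}
          = {pkg_at(p3,portB), truck_at(t3,whs2)}

== RESULT ==
["pkg_at(p3,portB)", "truck_at(t3,whs2)"]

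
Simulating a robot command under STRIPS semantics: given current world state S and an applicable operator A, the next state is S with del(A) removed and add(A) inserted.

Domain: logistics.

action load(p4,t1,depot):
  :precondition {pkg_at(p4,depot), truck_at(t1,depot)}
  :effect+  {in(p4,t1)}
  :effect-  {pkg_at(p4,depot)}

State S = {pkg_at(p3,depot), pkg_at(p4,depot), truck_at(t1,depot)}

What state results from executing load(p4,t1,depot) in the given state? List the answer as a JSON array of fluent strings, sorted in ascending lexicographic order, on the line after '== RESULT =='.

Progress:
  pre ⊆ S: {pkg_at(p4,depot), truck_at(t1,depot)} ⊆ S  — applicable
  S \ del = {pkg_at(p3,depot), truck_at(t1,depot)}
  ∪ add   = {in(p4,t1), pkg_at(p3,depot), truck_at(t1,depot)}

== RESULT ==
["in(p4,t1)", "pkg_at(p3,depot)", "truck_at(t1,depot)"]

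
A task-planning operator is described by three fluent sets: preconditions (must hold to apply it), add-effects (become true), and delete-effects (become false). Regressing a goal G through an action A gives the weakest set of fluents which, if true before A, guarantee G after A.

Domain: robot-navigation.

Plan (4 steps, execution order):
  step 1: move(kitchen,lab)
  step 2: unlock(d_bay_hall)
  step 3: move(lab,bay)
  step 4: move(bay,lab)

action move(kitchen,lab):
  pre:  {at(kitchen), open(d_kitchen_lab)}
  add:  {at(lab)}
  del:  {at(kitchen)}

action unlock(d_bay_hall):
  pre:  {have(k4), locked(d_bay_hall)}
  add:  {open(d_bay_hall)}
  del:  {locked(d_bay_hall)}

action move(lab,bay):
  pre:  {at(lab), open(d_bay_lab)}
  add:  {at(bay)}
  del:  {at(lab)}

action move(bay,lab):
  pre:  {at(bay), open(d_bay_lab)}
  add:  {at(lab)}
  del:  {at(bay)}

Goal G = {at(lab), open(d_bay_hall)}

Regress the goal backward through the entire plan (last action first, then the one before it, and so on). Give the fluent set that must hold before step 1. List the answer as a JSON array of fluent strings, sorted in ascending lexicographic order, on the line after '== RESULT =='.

Regress step by step:
  through step 4 (move(bay,lab)): drop {at(lab)}, keep {open(d_bay_hall)}, require {at(bay), open(d_bay_lab)}
    → {at(bay), open(d_bay_hall), open(d_bay_lab)}
  through step 3 (move(lab,bay)): drop {at(bay)}, keep {open(d_bay_hall), open(d_bay_lab)}, require {at(lab), open(d_bay_lab)}
    → {at(lab), open(d_bay_hall), open(d_bay_lab)}
  through step 2 (unlock(d_bay_hall)): drop {open(d_bay_hall)}, keep {at(lab), open(d_bay_lab)}, require {have(k4), locked(d_bay_hall)}
    → {at(lab), have(k4), locked(d_bay_hall), open(d_bay_lab)}
  through step 1 (move(kitchen,lab)): drop {at(lab)}, keep {have(k4), locked(d_bay_hall), open(d_bay_lab)}, require {at(kitchen), open(d_kitchen_lab)}
    → {at(kitchen), have(k4), locked(d_bay_hall), open(d_bay_lab), open(d_kitchen_lab)}

== RESULT ==
["at(kitchen)", "have(k4)", "locked(d_bay_hall)", "open(d_bay_lab)", "open(d_kitchen_lab)"]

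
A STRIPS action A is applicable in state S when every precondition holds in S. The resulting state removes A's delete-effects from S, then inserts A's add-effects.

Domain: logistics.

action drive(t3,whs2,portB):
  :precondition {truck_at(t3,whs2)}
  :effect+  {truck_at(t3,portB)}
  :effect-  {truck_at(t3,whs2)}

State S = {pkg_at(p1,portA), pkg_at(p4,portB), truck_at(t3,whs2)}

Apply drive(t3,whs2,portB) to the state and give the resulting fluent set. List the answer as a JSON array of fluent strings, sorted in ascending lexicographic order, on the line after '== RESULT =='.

Compute (S \ del) ∪ add:
  pre ⊆ S: {truck_at(t3,whs2)} ⊆ S  — applicable
  S \ del = {pkg_at(p1,portA), pkg_at(p4,portB)}
  ∪ add   = {pkg_at(p1,portA), pkg_at(p4,portB), truck_at(t3,portB)}

== RESULT ==
["pkg_at(p1,portA)", "pkg_at(p4,portB)", "truck_at(t3,portB)"]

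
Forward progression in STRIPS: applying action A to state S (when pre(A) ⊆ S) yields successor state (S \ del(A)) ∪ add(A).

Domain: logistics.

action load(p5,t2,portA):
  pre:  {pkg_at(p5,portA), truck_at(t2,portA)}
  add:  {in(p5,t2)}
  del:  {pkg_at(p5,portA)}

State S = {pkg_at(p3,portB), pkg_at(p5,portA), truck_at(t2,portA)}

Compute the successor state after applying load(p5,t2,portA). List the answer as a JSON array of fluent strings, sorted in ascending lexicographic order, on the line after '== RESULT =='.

Progress:
  pre ⊆ S: {pkg_at(p5,portA), truck_at(t2,portA)} ⊆ S  — applicable
  S \ del = {pkg_at(p3,portB), truck_at(t2,portA)}
  ∪ add   = {in(p5,t2), pkg_at(p3,portB), truck_at(t2,portA)}

== RESULT ==
["in(p5,t2)", "pkg_at(p3,portB)", "truck_at(t2,portA)"]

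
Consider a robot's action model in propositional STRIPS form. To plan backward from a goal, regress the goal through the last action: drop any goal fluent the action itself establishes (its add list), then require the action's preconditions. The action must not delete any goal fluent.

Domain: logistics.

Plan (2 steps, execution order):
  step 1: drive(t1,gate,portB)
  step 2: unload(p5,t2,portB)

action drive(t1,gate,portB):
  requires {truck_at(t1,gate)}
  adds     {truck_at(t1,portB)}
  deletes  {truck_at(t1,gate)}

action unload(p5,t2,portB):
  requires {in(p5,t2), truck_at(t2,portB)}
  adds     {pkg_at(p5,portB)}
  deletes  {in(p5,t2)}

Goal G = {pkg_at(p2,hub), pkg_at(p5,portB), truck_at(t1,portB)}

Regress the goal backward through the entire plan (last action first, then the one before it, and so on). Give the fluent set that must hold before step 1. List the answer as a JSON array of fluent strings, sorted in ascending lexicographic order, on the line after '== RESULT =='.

Work backward from the goal:
  through step 2 (unload(p5,t2,portB)): drop {pkg_at(p5,portB)}, keep {pkg_at(p2,hub), truck_at(t1,portB)}, require {in(p5,t2), truck_at(t2,portB)}
    → {in(p5,t2), pkg_at(p2,hub), truck_at(t1,portB), truck_at(t2,portB)}
  through step 1 (drive(t1,gate,portB)): drop {truck_at(t1,portB)}, keep {in(p5,t2), pkg_at(p2,hub), truck_at(t2,portB)}, require {truck_at(t1,gate)}
    → {in(p5,t2), pkg_at(p2,hub), truck_at(t1,gate), truck_at(t2,portB)}

== RESULT ==
["in(p5,t2)", "pkg_at(p2,hub)", "truck_at(t1,gate)", "truck_at(t2,portB)"]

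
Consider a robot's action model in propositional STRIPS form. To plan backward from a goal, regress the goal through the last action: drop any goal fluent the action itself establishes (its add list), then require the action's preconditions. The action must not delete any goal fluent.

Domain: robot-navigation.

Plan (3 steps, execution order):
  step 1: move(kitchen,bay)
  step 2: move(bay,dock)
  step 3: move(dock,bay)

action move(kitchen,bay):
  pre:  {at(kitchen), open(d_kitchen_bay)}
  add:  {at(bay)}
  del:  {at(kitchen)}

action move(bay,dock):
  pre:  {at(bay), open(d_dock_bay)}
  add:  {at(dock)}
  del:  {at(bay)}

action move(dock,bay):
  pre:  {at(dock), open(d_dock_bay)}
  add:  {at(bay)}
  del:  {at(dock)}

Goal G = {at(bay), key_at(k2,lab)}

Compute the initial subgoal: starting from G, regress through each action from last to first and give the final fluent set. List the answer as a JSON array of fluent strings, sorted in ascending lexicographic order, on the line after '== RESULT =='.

Work backward from the goal:
  through step 3 (move(dock,bay)): drop {at(bay)}, keep {key_at(k2,lab)}, require {at(dock), open(d_dock_bay)}
    → {at(dock), key_at(k2,lab), open(d_dock_bay)}
  through step 2 (move(bay,dock)): drop {at(dock)}, keep {key_at(k2,lab), open(d_dock_bay)}, require {at(bay), open(d_dock_bay)}
    → {at(bay), key_at(k2,lab), open(d_dock_bay)}
  through step 1 (move(kitchen,bay)): drop {at(bay)}, keep {key_at(k2,lab), open(d_dock_bay)}, require {at(kitchen), open(d_kitchen_bay)}
    → {at(kitchen), key_at(k2,lab), open(d_dock_bay), open(d_kitchen_bay)}

== RESULT ==
["at(kitchen)", "key_at(k2,lab)", "open(d_dock_bay)", "open(d_kitchen_bay)"]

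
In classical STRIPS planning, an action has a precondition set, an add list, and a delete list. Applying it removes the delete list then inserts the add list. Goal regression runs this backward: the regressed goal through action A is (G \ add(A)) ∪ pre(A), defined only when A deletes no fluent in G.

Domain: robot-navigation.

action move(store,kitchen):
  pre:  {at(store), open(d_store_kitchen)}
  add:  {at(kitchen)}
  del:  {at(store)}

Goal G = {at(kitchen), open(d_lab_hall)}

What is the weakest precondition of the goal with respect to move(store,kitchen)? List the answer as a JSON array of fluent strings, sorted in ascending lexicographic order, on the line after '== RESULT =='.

Compute (G \ add) ∪ pre:
  G ∩ del = {}  (empty — regression defined)
  G \ add = {at(kitchen), open(d_lab_hall)} \ {at(kitchen)} = {open(d_lab_hall)}
  ∪ pre   = {open(d_lab_hall)} ∪ {at(store), open(d_store_kitchen)}
          = {at(store), open(d_lab_hall), open(d_store_kitchen)}

== RESULT ==
["at(store)", "open(d_lab_hall)", "open(d_store_kitchen)"]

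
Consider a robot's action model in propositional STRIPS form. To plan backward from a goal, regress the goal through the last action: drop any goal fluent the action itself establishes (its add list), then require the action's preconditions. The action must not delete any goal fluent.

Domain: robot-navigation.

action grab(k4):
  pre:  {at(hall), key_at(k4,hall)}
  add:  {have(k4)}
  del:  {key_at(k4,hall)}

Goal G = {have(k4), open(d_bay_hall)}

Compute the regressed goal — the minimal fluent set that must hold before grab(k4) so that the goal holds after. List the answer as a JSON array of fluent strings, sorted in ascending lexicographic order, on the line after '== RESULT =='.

Regress:
  G ∩ del = {}  (empty — regression defined)
  G \ add = {have(k4), open(d_bay_hall)} \ {have(k4)} = {open(d_bay_hall)}
  ∪ pre   = {open(d_bay_hall)} ∪ {at(hall), key_at(k4,hall)}
          = {at(hall), key_at(k4,hall), open(d_bay_hall)}

== RESULT ==
["at(hall)", "key_at(k4,hall)", "open(d_bay_hall)"]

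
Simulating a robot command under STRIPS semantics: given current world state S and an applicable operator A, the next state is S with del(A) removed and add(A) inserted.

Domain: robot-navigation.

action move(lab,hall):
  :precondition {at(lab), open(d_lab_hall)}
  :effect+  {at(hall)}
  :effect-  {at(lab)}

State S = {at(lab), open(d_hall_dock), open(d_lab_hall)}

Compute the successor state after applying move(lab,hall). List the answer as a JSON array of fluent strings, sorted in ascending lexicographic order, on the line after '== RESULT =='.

Progress:
  pre ⊆ S: {at(lab), open(d_lab_hall)} ⊆ S  — applicable
  S \ del = {open(d_hall_dock), open(d_lab_hall)}
  ∪ add   = {at(hall), open(d_hall_dock), open(d_lab_hall)}

== RESULT ==
["at(hall)", "open(d_hall_dock)", "open(d_lab_hall)"]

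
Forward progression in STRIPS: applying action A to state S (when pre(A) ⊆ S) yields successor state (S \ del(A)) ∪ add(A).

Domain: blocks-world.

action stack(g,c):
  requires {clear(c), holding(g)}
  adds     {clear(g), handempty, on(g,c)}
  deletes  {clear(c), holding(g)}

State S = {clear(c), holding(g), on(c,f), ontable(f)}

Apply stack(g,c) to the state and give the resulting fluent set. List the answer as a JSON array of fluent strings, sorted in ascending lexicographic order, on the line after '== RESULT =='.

Compute (S \ del) ∪ add:
  pre ⊆ S: {clear(c), holding(g)} ⊆ S  — applicable
  S \ del = {on(c,f), ontable(f)}
  ∪ add   = {clear(g), handempty, on(c,f), on(g,c), ontable(f)}

== RESULT ==
["clear(g)", "handempty", "on(c,f)", "on(g,c)", "ontable(f)"]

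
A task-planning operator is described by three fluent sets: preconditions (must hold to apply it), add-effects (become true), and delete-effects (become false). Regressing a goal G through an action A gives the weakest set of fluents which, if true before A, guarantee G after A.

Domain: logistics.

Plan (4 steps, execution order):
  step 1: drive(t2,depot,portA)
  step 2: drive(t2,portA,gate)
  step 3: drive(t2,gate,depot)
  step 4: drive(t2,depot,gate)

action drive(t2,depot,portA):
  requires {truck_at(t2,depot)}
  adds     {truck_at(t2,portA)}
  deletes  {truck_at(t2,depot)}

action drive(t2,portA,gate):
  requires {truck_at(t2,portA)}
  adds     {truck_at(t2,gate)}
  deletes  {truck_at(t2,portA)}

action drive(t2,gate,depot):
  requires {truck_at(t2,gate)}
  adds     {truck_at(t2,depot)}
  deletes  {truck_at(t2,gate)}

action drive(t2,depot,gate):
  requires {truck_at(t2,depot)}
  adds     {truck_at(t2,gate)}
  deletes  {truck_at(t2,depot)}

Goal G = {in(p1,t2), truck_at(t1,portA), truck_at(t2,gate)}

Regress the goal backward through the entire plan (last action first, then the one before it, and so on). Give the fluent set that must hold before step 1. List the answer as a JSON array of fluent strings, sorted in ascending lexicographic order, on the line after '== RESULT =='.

Regress step by step:
  through step 4 (drive(t2,depot,gate)): drop {truck_at(t2,gate)}, keep {in(p1,t2), truck_at(t1,portA)}, require {truck_at(t2,depot)}
    → {in(p1,t2), truck_at(t1,portA), truck_at(t2,depot)}
  through step 3 (drive(t2,gate,depot)): drop {truck_at(t2,depot)}, keep {in(p1,t2), truck_at(t1,portA)}, require {truck_at(t2,gate)}
    → {in(p1,t2), truck_at(t1,portA), truck_at(t2,gate)}
  through step 2 (drive(t2,portA,gate)): drop {truck_at(t2,gate)}, keep {in(p1,t2), truck_at(t1,portA)}, require {truck_at(t2,portA)}
    → {in(p1,t2), truck_at(t1,portA), truck_at(t2,portA)}
  through step 1 (drive(t2,depot,portA)): drop {truck_at(t2,portA)}, keep {in(p1,t2), truck_at(t1,portA)}, require {truck_at(t2,depot)}
    → {in(p1,t2), truck_at(t1,portA), truck_at(t2,depot)}

== RESULT ==
["in(p1,t2)", "truck_at(t1,portA)", "truck_at(t2,depot)"]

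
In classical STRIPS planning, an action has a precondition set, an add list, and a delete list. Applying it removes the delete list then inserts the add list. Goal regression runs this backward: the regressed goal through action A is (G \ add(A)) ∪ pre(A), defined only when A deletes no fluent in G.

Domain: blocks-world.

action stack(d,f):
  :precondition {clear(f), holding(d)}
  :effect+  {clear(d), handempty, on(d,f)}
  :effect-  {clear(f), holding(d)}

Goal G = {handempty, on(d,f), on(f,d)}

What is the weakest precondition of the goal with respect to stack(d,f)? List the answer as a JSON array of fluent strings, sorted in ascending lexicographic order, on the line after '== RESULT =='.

Regress:
  G ∩ del = {}  (empty — regression defined)
  G \ add = {handempty, on(d,f), on(f,d)} \ {clear(d), handempty, on(d,f)} = {on(f,d)}
  ∪ pre   = {on(f,d)} ∪ {clear(f), holding(d)}
          = {clear(f), holding(d), on(f,d)}

== RESULT ==
["clear(f)", "holding(d)", "on(f,d)"]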